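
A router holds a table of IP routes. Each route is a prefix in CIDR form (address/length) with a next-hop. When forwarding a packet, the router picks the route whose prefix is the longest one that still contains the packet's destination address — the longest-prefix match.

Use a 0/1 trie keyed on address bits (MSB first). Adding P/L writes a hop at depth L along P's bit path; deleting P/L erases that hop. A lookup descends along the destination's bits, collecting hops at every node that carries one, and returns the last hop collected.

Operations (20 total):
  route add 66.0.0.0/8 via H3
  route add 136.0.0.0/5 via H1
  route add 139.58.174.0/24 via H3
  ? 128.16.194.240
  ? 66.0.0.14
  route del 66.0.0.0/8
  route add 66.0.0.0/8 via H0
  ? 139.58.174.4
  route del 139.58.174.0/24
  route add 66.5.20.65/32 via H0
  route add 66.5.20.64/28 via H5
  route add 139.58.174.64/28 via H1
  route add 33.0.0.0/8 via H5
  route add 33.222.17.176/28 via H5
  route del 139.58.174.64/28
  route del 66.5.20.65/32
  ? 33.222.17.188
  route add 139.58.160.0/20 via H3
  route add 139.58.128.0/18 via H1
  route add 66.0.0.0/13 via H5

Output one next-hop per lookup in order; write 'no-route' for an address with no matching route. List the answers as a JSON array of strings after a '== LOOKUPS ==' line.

Trace:
  add 66.0.0.0/8 -> H3 at depth 8
  add 136.0.0.0/5 -> H1 at depth 5
  add 139.58.174.0/24 -> H3 at depth 24
  Q 128.16.194.240: descend 1000 ; hops seen [∅] ; pick no-route
  Q 66.0.0.14: descend 01000010 ; hops seen [H3] ; pick H3
  del 66.0.0.0/8 (clear depth 8)
  add 66.0.0.0/8 -> H0 at depth 8
  Q 139.58.174.4: descend 100010110011101010101110 ; hops seen [H1,H3] ; pick H3
  del 139.58.174.0/24 (clear depth 24)
  add 66.5.20.65/32 -> H0 at depth 32
  add 66.5.20.64/28 -> H5 at depth 28
  add 139.58.174.64/28 -> H1 at depth 28
  add 33.0.0.0/8 -> H5 at depth 8
  add 33.222.17.176/28 -> H5 at depth 28
  del 139.58.174.64/28 (clear depth 28)
  del 66.5.20.65/32 (clear depth 32)
  Q 33.222.17.188: descend 0010000111011110000100011011 ; hops seen [H5,H5] ; pick H5
  add 139.58.160.0/20 -> H3 at depth 20
  add 139.58.128.0/18 -> H1 at depth 18
  add 66.0.0.0/13 -> H5 at depth 13

== LOOKUPS ==
["no-route","H3","H3","H5"]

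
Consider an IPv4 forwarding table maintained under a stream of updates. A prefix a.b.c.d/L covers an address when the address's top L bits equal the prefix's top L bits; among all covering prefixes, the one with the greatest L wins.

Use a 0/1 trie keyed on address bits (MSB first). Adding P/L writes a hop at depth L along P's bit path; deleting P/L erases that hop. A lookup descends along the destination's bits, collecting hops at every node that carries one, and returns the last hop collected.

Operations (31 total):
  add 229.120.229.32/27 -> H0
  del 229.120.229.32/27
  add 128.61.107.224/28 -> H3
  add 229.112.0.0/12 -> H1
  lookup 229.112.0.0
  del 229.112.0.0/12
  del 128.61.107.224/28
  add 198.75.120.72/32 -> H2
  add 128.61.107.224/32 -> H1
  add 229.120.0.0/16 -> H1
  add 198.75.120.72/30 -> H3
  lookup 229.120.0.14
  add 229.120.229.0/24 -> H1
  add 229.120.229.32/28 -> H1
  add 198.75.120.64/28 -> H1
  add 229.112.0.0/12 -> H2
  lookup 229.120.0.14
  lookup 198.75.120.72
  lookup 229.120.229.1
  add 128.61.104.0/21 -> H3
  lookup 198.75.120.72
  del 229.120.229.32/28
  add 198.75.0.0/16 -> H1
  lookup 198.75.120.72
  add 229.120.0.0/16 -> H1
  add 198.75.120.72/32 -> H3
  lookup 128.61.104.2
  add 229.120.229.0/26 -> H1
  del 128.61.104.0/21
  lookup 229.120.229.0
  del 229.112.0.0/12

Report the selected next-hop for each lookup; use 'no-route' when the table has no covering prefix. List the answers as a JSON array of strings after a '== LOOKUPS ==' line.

Trace:
  add 229.120.229.32/27 -> H0 at depth 27
  - 229.120.229.32/27 clear@27
  add 128.61.107.224/28 -> H3 at depth 28
  add 229.112.0.0/12 -> H1 at depth 12
  ? 229.112.0.0  path d0:-→d1:-→d2:-→d3:-→d4:-→d5:-→d6:-→d7:-→d8:-→d9:-→d10:-→d11:-→d12:H1  best=H1
  - 229.112.0.0/12 clear@12
  - 128.61.107.224/28 clear@28
  add 198.75.120.72/32 -> H2 at depth 32
  add 128.61.107.224/32 -> H1 at depth 32
  add 229.120.0.0/16 -> H1 at depth 16
  add 198.75.120.72/30 -> H3 at depth 30
  ? 229.120.0.14  path d0:-→d1:-→d2:-→d3:-→d4:-→d5:-→d6:-→d7:-→d8:-→d9:-→d10:-→d11:-→d12:-→d13:-→d14:-→d15:-→d16:H1  best=H1
  add 229.120.229.0/24 -> H1 at depth 24
  add 229.120.229.32/28 -> H1 at depth 28
  add 198.75.120.64/28 -> H1 at depth 28
  add 229.112.0.0/12 -> H2 at depth 12
  ? 229.120.0.14  path d0:-→d1:-→d2:-→d3:-→d4:-→d5:-→d6:-→d7:-→d8:-→d9:-→d10:-→d11:-→d12:H2→d13:-→d14:-→d15:-→d16:H1  best=H1
  ? 198.75.120.72  path d0:-→d1:-→d2:-→d3:-→d4:-→d5:-→d6:-→d7:-→d8:-→d9:-→d10:-→d11:-→d12:-→d13:-→d14:-→d15:-→d16:-→d17:-→d18:-→d19:-→d20:-→d21:-→d22:-→d23:-→d24:-→d25:-→d26:-→d27:-→d28:H1→d29:-→d30:H3→d31:-→d32:H2  best=H2
  ? 229.120.229.1  path d0:-→d1:-→d2:-→d3:-→d4:-→d5:-→d6:-→d7:-→d8:-→d9:-→d10:-→d11:-→d12:H2→d13:-→d14:-→d15:-→d16:H1→d17:-→d18:-→d19:-→d20:-→d21:-→d22:-→d23:-→d24:H1→d25:-→d26:-  best=H1
  add 128.61.104.0/21 -> H3 at depth 21
  ? 198.75.120.72  path d0:-→d1:-→d2:-→d3:-→d4:-→d5:-→d6:-→d7:-→d8:-→d9:-→d10:-→d11:-→d12:-→d13:-→d14:-→d15:-→d16:-→d17:-→d18:-→d19:-→d20:-→d21:-→d22:-→d23:-→d24:-→d25:-→d26:-→d27:-→d28:H1→d29:-→d30:H3→d31:-→d32:H2  best=H2
  - 229.120.229.32/28 clear@28
  add 198.75.0.0/16 -> H1 at depth 16
  ? 198.75.120.72  path d0:-→d1:-→d2:-→d3:-→d4:-→d5:-→d6:-→d7:-→d8:-→d9:-→d10:-→d11:-→d12:-→d13:-→d14:-→d15:-→d16:H1→d17:-→d18:-→d19:-→d20:-→d21:-→d22:-→d23:-→d24:-→d25:-→d26:-→d27:-→d28:H1→d29:-→d30:H3→d31:-→d32:H2  best=H2
  add 229.120.0.0/16 -> H1 at depth 16
  add 198.75.120.72/32 -> H3 at depth 32
  ? 128.61.104.2  path d0:-→d1:-→d2:-→d3:-→d4:-→d5:-→d6:-→d7:-→d8:-→d9:-→d10:-→d11:-→d12:-→d13:-→d14:-→d15:-→d16:-→d17:-→d18:-→d19:-→d20:-→d21:H3→d22:-  best=H3
  add 229.120.229.0/26 -> H1 at depth 26
  - 128.61.104.0/21 clear@21
  ? 229.120.229.0  path d0:-→d1:-→d2:-→d3:-→d4:-→d5:-→d6:-→d7:-→d8:-→d9:-→d10:-→d11:-→d12:H2→d13:-→d14:-→d15:-→d16:H1→d17:-→d18:-→d19:-→d20:-→d21:-→d22:-→d23:-→d24:H1→d25:-→d26:H1  best=H1
  - 229.112.0.0/12 clear@12

== LOOKUPS ==
["H1","H1","H1","H2","H1","H2","H2","H3","H1"]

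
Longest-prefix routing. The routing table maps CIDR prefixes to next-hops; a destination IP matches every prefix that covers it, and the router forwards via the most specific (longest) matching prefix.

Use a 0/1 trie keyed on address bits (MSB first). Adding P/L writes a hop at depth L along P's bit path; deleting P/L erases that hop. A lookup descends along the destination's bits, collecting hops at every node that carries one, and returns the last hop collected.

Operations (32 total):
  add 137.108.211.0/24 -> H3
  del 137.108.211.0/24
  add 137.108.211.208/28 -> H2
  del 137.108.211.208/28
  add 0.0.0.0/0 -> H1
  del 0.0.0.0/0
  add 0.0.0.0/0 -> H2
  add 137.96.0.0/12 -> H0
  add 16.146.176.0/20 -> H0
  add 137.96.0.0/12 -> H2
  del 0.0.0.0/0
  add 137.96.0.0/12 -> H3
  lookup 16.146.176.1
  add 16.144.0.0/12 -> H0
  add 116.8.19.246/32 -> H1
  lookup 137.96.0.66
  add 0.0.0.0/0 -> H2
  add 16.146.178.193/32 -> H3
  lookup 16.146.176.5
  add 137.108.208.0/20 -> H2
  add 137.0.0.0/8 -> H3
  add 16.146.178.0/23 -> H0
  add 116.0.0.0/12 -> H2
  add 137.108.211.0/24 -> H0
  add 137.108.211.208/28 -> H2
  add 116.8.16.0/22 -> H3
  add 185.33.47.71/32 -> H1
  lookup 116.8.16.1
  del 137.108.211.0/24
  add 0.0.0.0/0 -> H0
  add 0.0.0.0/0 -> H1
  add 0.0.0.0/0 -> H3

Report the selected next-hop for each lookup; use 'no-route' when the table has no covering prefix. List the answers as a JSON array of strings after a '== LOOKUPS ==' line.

Apply in order:
  add 137.108.211.0/24 -> H3 at depth 24
  - 137.108.211.0/24 clear@24
  add 137.108.211.208/28 -> H2 at depth 28
  - 137.108.211.208/28 clear@28
  add 0.0.0.0/0 -> H1 at depth 0
  - 0.0.0.0/0 clear@0
  add 0.0.0.0/0 -> H2 at depth 0
  add 137.96.0.0/12 -> H0 at depth 12
  add 16.146.176.0/20 -> H0 at depth 20
  add 137.96.0.0/12 -> H2 at depth 12
  - 0.0.0.0/0 clear@0
  add 137.96.0.0/12 -> H3 at depth 12
  ? 16.146.176.1  path d0:-→d1:-→d2:-→d3:-→d4:-→d5:-→d6:-→d7:-→d8:-→d9:-→d10:-→d11:-→d12:-→d13:-→d14:-→d15:-→d16:-→d17:-→d18:-→d19:-→d20:H0  best=H0
  add 16.144.0.0/12 -> H0 at depth 12
  add 116.8.19.246/32 -> H1 at depth 32
  ? 137.96.0.66  path d0:-→d1:-→d2:-→d3:-→d4:-→d5:-→d6:-→d7:-→d8:-→d9:-→d10:-→d11:-→d12:H3  best=H3
  add 0.0.0.0/0 -> H2 at depth 0
  add 16.146.178.193/32 -> H3 at depth 32
  ? 16.146.176.5  path d0:H2→d1:-→d2:-→d3:-→d4:-→d5:-→d6:-→d7:-→d8:-→d9:-→d10:-→d11:-→d12:H0→d13:-→d14:-→d15:-→d16:-→d17:-→d18:-→d19:-→d20:H0→d21:-→d22:-  best=H0
  add 137.108.208.0/20 -> H2 at depth 20
  add 137.0.0.0/8 -> H3 at depth 8
  add 16.146.178.0/23 -> H0 at depth 23
  add 116.0.0.0/12 -> H2 at depth 12
  add 137.108.211.0/24 -> H0 at depth 24
  add 137.108.211.208/28 -> H2 at depth 28
  add 116.8.16.0/22 -> H3 at depth 22
  add 185.33.47.71/32 -> H1 at depth 32
  ? 116.8.16.1  path d0:H2→d1:-→d2:-→d3:-→d4:-→d5:-→d6:-→d7:-→d8:-→d9:-→d10:-→d11:-→d12:H2→d13:-→d14:-→d15:-→d16:-→d17:-→d18:-→d19:-→d20:-→d21:-→d22:H3  best=H3
  - 137.108.211.0/24 clear@24
  add 0.0.0.0/0 -> H0 at depth 0
  add 0.0.0.0/0 -> H1 at depth 0
  add 0.0.0.0/0 -> H3 at depth 0

== LOOKUPS ==
["H0","H3","H0","H3"]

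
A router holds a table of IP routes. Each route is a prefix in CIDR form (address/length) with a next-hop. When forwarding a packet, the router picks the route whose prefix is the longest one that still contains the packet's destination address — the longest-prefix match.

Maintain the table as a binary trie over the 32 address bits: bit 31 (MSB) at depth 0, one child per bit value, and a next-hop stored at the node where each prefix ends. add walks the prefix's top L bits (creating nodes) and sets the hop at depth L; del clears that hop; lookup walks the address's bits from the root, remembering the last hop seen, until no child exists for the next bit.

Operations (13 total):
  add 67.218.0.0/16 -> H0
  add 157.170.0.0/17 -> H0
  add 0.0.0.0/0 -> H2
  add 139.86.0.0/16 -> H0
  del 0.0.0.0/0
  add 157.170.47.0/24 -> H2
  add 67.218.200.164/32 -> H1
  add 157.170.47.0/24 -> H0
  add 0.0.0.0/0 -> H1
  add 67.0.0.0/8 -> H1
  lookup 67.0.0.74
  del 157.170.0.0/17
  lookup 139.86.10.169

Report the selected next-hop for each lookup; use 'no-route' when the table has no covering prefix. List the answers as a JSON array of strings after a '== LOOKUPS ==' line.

Trace:
  + 67.218.0.0/16 (H0) depth=16
  + 157.170.0.0/17 (H0) depth=17
  + 0.0.0.0/0 (H2) depth=0
  + 139.86.0.0/16 (H0) depth=16
  del 0.0.0.0/0 (clear depth 0)
  + 157.170.47.0/24 (H2) depth=24
  + 67.218.200.164/32 (H1) depth=32
  + 157.170.47.0/24 (H0) depth=24
  + 0.0.0.0/0 (H1) depth=0
  + 67.0.0.0/8 (H1) depth=8
  ? 67.0.0.74  path d0:H1→d1:-→d2:-→d3:-→d4:-→d5:-→d6:-→d7:-→d8:H1  best=H1
  del 157.170.0.0/17 (clear depth 17)
  ? 139.86.10.169  path d0:H1→d1:-→d2:-→d3:-→d4:-→d5:-→d6:-→d7:-→d8:-→d9:-→d10:-→d11:-→d12:-→d13:-→d14:-→d15:-→d16:H0  best=H0

== LOOKUPS ==
["H1","H0"]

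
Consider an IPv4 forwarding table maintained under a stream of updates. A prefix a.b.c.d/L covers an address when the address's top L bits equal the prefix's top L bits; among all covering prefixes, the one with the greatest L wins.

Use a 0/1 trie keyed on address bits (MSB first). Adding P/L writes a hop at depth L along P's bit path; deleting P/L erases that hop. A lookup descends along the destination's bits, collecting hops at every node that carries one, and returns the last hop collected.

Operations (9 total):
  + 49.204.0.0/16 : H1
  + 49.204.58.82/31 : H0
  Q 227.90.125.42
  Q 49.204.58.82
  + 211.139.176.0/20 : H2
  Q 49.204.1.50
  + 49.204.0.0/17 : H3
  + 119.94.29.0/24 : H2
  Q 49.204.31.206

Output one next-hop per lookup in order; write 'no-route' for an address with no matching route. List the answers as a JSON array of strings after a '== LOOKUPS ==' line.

Apply in order:
  add 49.204.0.0/16 -> H1 at depth 16
  add 49.204.58.82/31 -> H0 at depth 31
  Q 227.90.125.42: descend ε ; hops seen [∅] ; pick no-route
  Q 49.204.58.82: descend 0011000111001100001110100101001 ; hops seen [H1,H0] ; pick H0
  add 211.139.176.0/20 -> H2 at depth 20
  Q 49.204.1.50: descend 001100011100110000 ; hops seen [H1] ; pick H1
  add 49.204.0.0/17 -> H3 at depth 17
  add 119.94.29.0/24 -> H2 at depth 24
  Q 49.204.31.206: descend 001100011100110000 ; hops seen [H1,H3] ; pick H3

== LOOKUPS ==
["no-route","H0","H1","H3"]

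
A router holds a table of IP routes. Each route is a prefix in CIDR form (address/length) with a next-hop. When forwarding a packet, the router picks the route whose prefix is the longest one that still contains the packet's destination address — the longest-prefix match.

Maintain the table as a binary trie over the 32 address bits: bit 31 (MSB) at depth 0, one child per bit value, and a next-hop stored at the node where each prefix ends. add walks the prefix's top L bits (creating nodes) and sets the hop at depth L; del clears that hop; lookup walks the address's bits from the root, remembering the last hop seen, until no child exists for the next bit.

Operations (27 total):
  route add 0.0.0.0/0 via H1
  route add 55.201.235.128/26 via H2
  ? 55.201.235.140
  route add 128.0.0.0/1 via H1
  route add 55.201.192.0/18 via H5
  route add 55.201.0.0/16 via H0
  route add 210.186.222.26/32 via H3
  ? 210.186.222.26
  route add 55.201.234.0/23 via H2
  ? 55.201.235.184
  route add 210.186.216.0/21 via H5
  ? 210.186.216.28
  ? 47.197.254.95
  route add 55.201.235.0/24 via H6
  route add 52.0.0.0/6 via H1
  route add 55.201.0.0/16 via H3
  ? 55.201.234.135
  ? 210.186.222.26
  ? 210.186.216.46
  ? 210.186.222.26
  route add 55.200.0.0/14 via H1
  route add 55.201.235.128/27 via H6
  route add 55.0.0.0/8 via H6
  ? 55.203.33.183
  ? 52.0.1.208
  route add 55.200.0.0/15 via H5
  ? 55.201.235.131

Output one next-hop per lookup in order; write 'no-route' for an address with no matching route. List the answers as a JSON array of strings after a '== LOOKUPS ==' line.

Apply in order:
  + 0.0.0.0/0 (H1) depth=0
  + 55.201.235.128/26 (H2) depth=26
  ? 55.201.235.140  path d0:H1→d1:-→d2:-→d3:-→d4:-→d5:-→d6:-→d7:-→d8:-→d9:-→d10:-→d11:-→d12:-→d13:-→d14:-→d15:-→d16:-→d17:-→d18:-→d19:-→d20:-→d21:-→d22:-→d23:-→d24:-→d25:-→d26:H2  best=H2
  + 128.0.0.0/1 (H1) depth=1
  + 55.201.192.0/18 (H5) depth=18
  + 55.201.0.0/16 (H0) depth=16
  + 210.186.222.26/32 (H3) depth=32
  ? 210.186.222.26  path d0:H1→d1:H1→d2:-→d3:-→d4:-→d5:-→d6:-→d7:-→d8:-→d9:-→d10:-→d11:-→d12:-→d13:-→d14:-→d15:-→d16:-→d17:-→d18:-→d19:-→d20:-→d21:-→d22:-→d23:-→d24:-→d25:-→d26:-→d27:-→d28:-→d29:-→d30:-→d31:-→d32:H3  best=H3
  + 55.201.234.0/23 (H2) depth=23
  ? 55.201.235.184  path d0:H1→d1:-→d2:-→d3:-→d4:-→d5:-→d6:-→d7:-→d8:-→d9:-→d10:-→d11:-→d12:-→d13:-→d14:-→d15:-→d16:H0→d17:-→d18:H5→d19:-→d20:-→d21:-→d22:-→d23:H2→d24:-→d25:-→d26:H2  best=H2
  + 210.186.216.0/21 (H5) depth=21
  ? 210.186.216.28  path d0:H1→d1:H1→d2:-→d3:-→d4:-→d5:-→d6:-→d7:-→d8:-→d9:-→d10:-→d11:-→d12:-→d13:-→d14:-→d15:-→d16:-→d17:-→d18:-→d19:-→d20:-→d21:H5  best=H5
  ? 47.197.254.95  path d0:H1→d1:-→d2:-→d3:-  best=H1
  + 55.201.235.0/24 (H6) depth=24
  + 52.0.0.0/6 (H1) depth=6
  + 55.201.0.0/16 (H3) depth=16
  ? 55.201.234.135  path d0:H1→d1:-→d2:-→d3:-→d4:-→d5:-→d6:H1→d7:-→d8:-→d9:-→d10:-→d11:-→d12:-→d13:-→d14:-→d15:-→d16:H3→d17:-→d18:H5→d19:-→d20:-→d21:-→d22:-→d23:H2  best=H2
  ? 210.186.222.26  path d0:H1→d1:H1→d2:-→d3:-→d4:-→d5:-→d6:-→d7:-→d8:-→d9:-→d10:-→d11:-→d12:-→d13:-→d14:-→d15:-→d16:-→d17:-→d18:-→d19:-→d20:-→d21:H5→d22:-→d23:-→d24:-→d25:-→d26:-→d27:-→d28:-→d29:-→d30:-→d31:-→d32:H3  best=H3
  ? 210.186.216.46  path d0:H1→d1:H1→d2:-→d3:-→d4:-→d5:-→d6:-→d7:-→d8:-→d9:-→d10:-→d11:-→d12:-→d13:-→d14:-→d15:-→d16:-→d17:-→d18:-→d19:-→d20:-→d21:H5  best=H5
  ? 210.186.222.26  path d0:H1→d1:H1→d2:-→d3:-→d4:-→d5:-→d6:-→d7:-→d8:-→d9:-→d10:-→d11:-→d12:-→d13:-→d14:-→d15:-→d16:-→d17:-→d18:-→d19:-→d20:-→d21:H5→d22:-→d23:-→d24:-→d25:-→d26:-→d27:-→d28:-→d29:-→d30:-→d31:-→d32:H3  best=H3
  + 55.200.0.0/14 (H1) depth=14
  + 55.201.235.128/27 (H6) depth=27
  + 55.0.0.0/8 (H6) depth=8
  ? 55.203.33.183  path d0:H1→d1:-→d2:-→d3:-→d4:-→d5:-→d6:H1→d7:-→d8:H6→d9:-→d10:-→d11:-→d12:-→d13:-→d14:H1  best=H1
  ? 52.0.1.208  path d0:H1→d1:-→d2:-→d3:-→d4:-→d5:-→d6:H1  best=H1
  + 55.200.0.0/15 (H5) depth=15
  ? 55.201.235.131  path d0:H1→d1:-→d2:-→d3:-→d4:-→d5:-→d6:H1→d7:-→d8:H6→d9:-→d10:-→d11:-→d12:-→d13:-→d14:H1→d15:H5→d16:H3→d17:-→d18:H5→d19:-→d20:-→d21:-→d22:-→d23:H2→d24:H6→d25:-→d26:H2→d27:H6  best=H6

== LOOKUPS ==
["H2","H3","H2","H5","H1","H2","H3","H5","H3","H1","H1","H6"]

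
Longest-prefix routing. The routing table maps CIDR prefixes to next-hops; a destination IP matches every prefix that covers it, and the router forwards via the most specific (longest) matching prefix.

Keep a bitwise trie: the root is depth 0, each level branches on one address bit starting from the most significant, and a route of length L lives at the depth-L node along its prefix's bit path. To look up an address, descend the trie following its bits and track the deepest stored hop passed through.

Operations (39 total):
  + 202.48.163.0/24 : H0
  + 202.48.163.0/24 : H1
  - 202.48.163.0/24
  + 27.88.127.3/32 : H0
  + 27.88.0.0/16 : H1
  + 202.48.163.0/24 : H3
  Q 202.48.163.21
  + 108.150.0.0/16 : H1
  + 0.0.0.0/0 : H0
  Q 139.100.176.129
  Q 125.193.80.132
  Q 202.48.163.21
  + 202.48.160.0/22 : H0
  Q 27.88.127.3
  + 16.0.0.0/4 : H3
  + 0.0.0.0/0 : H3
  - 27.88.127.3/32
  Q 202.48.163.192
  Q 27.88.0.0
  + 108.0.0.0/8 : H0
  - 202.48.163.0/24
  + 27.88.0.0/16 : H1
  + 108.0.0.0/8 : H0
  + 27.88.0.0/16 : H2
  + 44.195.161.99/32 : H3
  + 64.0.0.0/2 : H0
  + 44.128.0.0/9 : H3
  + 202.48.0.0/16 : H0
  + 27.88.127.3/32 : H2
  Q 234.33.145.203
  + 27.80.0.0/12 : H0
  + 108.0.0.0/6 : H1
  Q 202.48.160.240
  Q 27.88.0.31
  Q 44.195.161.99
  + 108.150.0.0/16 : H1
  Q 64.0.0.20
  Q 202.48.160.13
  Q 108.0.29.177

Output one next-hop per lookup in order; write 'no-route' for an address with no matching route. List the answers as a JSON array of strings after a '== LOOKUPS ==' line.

Process each operation:
  + 202.48.163.0/24 (H0) depth=24
  + 202.48.163.0/24 (H1) depth=24
  - 202.48.163.0/24 clear@24
  + 27.88.127.3/32 (H0) depth=32
  + 27.88.0.0/16 (H1) depth=16
  + 202.48.163.0/24 (H3) depth=24
  lookup 202.48.163.21: bits 110010100011000010100011 walk d0:-→d1:-→d2:-→d3:-→d4:-→d5:-→d6:-→d7:-→d8:-→d9:-→d10:-→d11:-→d12:-→d13:-→d14:-→d15:-→d16:-→d17:-→d18:-→d19:-→d20:-→d21:-→d22:-→d23:-→d24:H3 -> H3
  + 108.150.0.0/16 (H1) depth=16
  + 0.0.0.0/0 (H0) depth=0
  lookup 139.100.176.129: bits 1 walk d0:H0→d1:- -> H0
  lookup 125.193.80.132: bits 011 walk d0:H0→d1:-→d2:-→d3:- -> H0
  lookup 202.48.163.21: bits 110010100011000010100011 walk d0:H0→d1:-→d2:-→d3:-→d4:-→d5:-→d6:-→d7:-→d8:-→d9:-→d10:-→d11:-→d12:-→d13:-→d14:-→d15:-→d16:-→d17:-→d18:-→d19:-→d20:-→d21:-→d22:-→d23:-→d24:H3 -> H3
  + 202.48.160.0/22 (H0) depth=22
  lookup 27.88.127.3: bits 00011011010110000111111100000011 walk d0:H0→d1:-→d2:-→d3:-→d4:-→d5:-→d6:-→d7:-→d8:-→d9:-→d10:-→d11:-→d12:-→d13:-→d14:-→d15:-→d16:H1→d17:-→d18:-→d19:-→d20:-→d21:-→d22:-→d23:-→d24:-→d25:-→d26:-→d27:-→d28:-→d29:-→d30:-→d31:-→d32:H0 -> H0
  + 16.0.0.0/4 (H3) depth=4
  + 0.0.0.0/0 (H3) depth=0
  - 27.88.127.3/32 clear@32
  lookup 202.48.163.192: bits 110010100011000010100011 walk d0:H3→d1:-→d2:-→d3:-→d4:-→d5:-→d6:-→d7:-→d8:-→d9:-→d10:-→d11:-→d12:-→d13:-→d14:-→d15:-→d16:-→d17:-→d18:-→d19:-→d20:-→d21:-→d22:H0→d23:-→d24:H3 -> H3
  lookup 27.88.0.0: bits 00011011010110000 walk d0:H3→d1:-→d2:-→d3:-→d4:H3→d5:-→d6:-→d7:-→d8:-→d9:-→d10:-→d11:-→d12:-→d13:-→d14:-→d15:-→d16:H1→d17:- -> H1
  + 108.0.0.0/8 (H0) depth=8
  - 202.48.163.0/24 clear@24
  + 27.88.0.0/16 (H1) depth=16
  + 108.0.0.0/8 (H0) depth=8
  + 27.88.0.0/16 (H2) depth=16
  + 44.195.161.99/32 (H3) depth=32
  + 64.0.0.0/2 (H0) depth=2
  + 44.128.0.0/9 (H3) depth=9
  + 202.48.0.0/16 (H0) depth=16
  + 27.88.127.3/32 (H2) depth=32
  lookup 234.33.145.203: bits 11 walk d0:H3→d1:-→d2:- -> H3
  + 27.80.0.0/12 (H0) depth=12
  + 108.0.0.0/6 (H1) depth=6
  lookup 202.48.160.240: bits 1100101000110000101000 walk d0:H3→d1:-→d2:-→d3:-→d4:-→d5:-→d6:-→d7:-→d8:-→d9:-→d10:-→d11:-→d12:-→d13:-→d14:-→d15:-→d16:H0→d17:-→d18:-→d19:-→d20:-→d21:-→d22:H0 -> H0
  lookup 27.88.0.31: bits 00011011010110000 walk d0:H3→d1:-→d2:-→d3:-→d4:H3→d5:-→d6:-→d7:-→d8:-→d9:-→d10:-→d11:-→d12:H0→d13:-→d14:-→d15:-→d16:H2→d17:- -> H2
  lookup 44.195.161.99: bits 00101100110000111010000101100011 walk d0:H3→d1:-→d2:-→d3:-→d4:-→d5:-→d6:-→d7:-→d8:-→d9:H3→d10:-→d11:-→d12:-→d13:-→d14:-→d15:-→d16:-→d17:-→d18:-→d19:-→d20:-→d21:-→d22:-→d23:-→d24:-→d25:-→d26:-→d27:-→d28:-→d29:-→d30:-→d31:-→d32:H3 -> H3
  + 108.150.0.0/16 (H1) depth=16
  lookup 64.0.0.20: bits 01 walk d0:H3→d1:-→d2:H0 -> H0
  lookup 202.48.160.13: bits 1100101000110000101000 walk d0:H3→d1:-→d2:-→d3:-→d4:-→d5:-→d6:-→d7:-→d8:-→d9:-→d10:-→d11:-→d12:-→d13:-→d14:-→d15:-→d16:H0→d17:-→d18:-→d19:-→d20:-→d21:-→d22:H0 -> H0
  lookup 108.0.29.177: bits 01101100 walk d0:H3→d1:-→d2:H0→d3:-→d4:-→d5:-→d6:H1→d7:-→d8:H0 -> H0

== LOOKUPS ==
["H3","H0","H0","H3","H0","H3","H1","H3","H0","H2","H3","H0","H0","H0"]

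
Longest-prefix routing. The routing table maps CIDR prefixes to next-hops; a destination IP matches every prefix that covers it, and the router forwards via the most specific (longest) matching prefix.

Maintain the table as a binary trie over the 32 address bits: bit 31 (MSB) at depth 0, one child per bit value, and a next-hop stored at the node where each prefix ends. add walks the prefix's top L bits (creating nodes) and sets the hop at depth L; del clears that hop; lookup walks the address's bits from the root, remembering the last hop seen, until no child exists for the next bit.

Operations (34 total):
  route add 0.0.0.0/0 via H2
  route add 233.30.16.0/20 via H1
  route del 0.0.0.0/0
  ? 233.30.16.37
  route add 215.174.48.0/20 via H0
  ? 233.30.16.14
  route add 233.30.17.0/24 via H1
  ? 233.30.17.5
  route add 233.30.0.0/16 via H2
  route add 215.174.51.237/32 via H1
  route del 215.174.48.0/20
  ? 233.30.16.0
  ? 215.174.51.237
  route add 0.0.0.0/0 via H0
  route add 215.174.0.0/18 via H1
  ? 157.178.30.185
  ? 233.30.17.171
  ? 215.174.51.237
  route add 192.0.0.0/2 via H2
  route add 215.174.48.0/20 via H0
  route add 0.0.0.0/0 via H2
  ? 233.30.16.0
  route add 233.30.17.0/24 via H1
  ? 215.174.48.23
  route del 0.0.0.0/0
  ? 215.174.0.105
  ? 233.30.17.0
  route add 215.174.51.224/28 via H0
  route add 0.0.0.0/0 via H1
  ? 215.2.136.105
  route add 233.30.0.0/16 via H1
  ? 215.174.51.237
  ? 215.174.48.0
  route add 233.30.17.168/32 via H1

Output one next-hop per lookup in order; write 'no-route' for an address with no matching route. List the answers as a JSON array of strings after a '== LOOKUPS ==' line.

Trace:
  + 0.0.0.0/0 (H2) depth=0
  + 233.30.16.0/20 (H1) depth=20
  - 0.0.0.0/0 clear@0
  Q 233.30.16.37: descend 11101001000111100001 ; hops seen [H1] ; pick H1
  + 215.174.48.0/20 (H0) depth=20
  Q 233.30.16.14: descend 11101001000111100001 ; hops seen [H1] ; pick H1
  + 233.30.17.0/24 (H1) depth=24
  Q 233.30.17.5: descend 111010010001111000010001 ; hops seen [H1,H1] ; pick H1
  + 233.30.0.0/16 (H2) depth=16
  + 215.174.51.237/32 (H1) depth=32
  - 215.174.48.0/20 clear@20
  Q 233.30.16.0: descend 11101001000111100001000 ; hops seen [H2,H1] ; pick H1
  Q 215.174.51.237: descend 11010111101011100011001111101101 ; hops seen [H1] ; pick H1
  + 0.0.0.0/0 (H0) depth=0
  + 215.174.0.0/18 (H1) depth=18
  Q 157.178.30.185: descend 1 ; hops seen [H0] ; pick H0
  Q 233.30.17.171: descend 111010010001111000010001 ; hops seen [H0,H2,H1,H1] ; pick H1
  Q 215.174.51.237: descend 11010111101011100011001111101101 ; hops seen [H0,H1,H1] ; pick H1
  + 192.0.0.0/2 (H2) depth=2
  + 215.174.48.0/20 (H0) depth=20
  + 0.0.0.0/0 (H2) depth=0
  Q 233.30.16.0: descend 11101001000111100001000 ; hops seen [H2,H2,H2,H1] ; pick H1
  + 233.30.17.0/24 (H1) depth=24
  Q 215.174.48.23: descend 1101011110101110001100 ; hops seen [H2,H2,H1,H0] ; pick H0
  - 0.0.0.0/0 clear@0
  Q 215.174.0.105: descend 110101111010111000 ; hops seen [H2,H1] ; pick H1
  Q 233.30.17.0: descend 111010010001111000010001 ; hops seen [H2,H2,H1,H1] ; pick H1
  + 215.174.51.224/28 (H0) depth=28
  + 0.0.0.0/0 (H1) depth=0
  Q 215.2.136.105: descend 11010111 ; hops seen [H1,H2] ; pick H2
  + 233.30.0.0/16 (H1) depth=16
  Q 215.174.51.237: descend 11010111101011100011001111101101 ; hops seen [H1,H2,H1,H0,H0,H1] ; pick H1
  Q 215.174.48.0: descend 1101011110101110001100 ; hops seen [H1,H2,H1,H0] ; pick H0
  + 233.30.17.168/32 (H1) depth=32

== LOOKUPS ==
["H1","H1","H1","H1","H1","H0","H1","H1","H1","H0","H1","H1","H2","H1","H0"]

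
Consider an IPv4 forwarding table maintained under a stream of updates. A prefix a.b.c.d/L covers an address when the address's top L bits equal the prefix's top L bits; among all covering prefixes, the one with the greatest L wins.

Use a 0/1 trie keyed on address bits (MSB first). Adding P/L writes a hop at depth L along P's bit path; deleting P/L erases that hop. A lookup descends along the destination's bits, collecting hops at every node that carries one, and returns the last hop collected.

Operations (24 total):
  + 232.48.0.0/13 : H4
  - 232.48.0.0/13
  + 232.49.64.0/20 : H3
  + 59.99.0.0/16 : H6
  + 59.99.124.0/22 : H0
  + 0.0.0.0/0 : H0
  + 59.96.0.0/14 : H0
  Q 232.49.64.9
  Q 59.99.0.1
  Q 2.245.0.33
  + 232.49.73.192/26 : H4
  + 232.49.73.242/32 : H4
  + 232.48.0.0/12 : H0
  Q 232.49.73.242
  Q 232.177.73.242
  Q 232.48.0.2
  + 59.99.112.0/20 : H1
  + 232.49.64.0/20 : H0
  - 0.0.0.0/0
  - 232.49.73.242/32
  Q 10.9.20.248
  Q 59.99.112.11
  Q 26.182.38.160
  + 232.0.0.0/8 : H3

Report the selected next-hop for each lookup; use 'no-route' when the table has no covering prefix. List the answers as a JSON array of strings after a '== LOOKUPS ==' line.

Process each operation:
  + 232.48.0.0/13 (H4) depth=13
  - 232.48.0.0/13 clear@13
  + 232.49.64.0/20 (H3) depth=20
  + 59.99.0.0/16 (H6) depth=16
  + 59.99.124.0/22 (H0) depth=22
  + 0.0.0.0/0 (H0) depth=0
  + 59.96.0.0/14 (H0) depth=14
  Q 232.49.64.9: descend 11101000001100010100 ; hops seen [H0,H3] ; pick H3
  Q 59.99.0.1: descend 00111011011000110 ; hops seen [H0,H0,H6] ; pick H6
  Q 2.245.0.33: descend 00 ; hops seen [H0] ; pick H0
  + 232.49.73.192/26 (H4) depth=26
  + 232.49.73.242/32 (H4) depth=32
  + 232.48.0.0/12 (H0) depth=12
  Q 232.49.73.242: descend 11101000001100010100100111110010 ; hops seen [H0,H0,H3,H4,H4] ; pick H4
  Q 232.177.73.242: descend 11101000 ; hops seen [H0] ; pick H0
  Q 232.48.0.2: descend 111010000011000 ; hops seen [H0,H0] ; pick H0
  + 59.99.112.0/20 (H1) depth=20
  + 232.49.64.0/20 (H0) depth=20
  - 0.0.0.0/0 clear@0
  - 232.49.73.242/32 clear@32
  Q 10.9.20.248: descend 00 ; hops seen [∅] ; pick no-route
  Q 59.99.112.11: descend 00111011011000110111 ; hops seen [H0,H6,H1] ; pick H1
  Q 26.182.38.160: descend 00 ; hops seen [∅] ; pick no-route
  + 232.0.0.0/8 (H3) depth=8

== LOOKUPS ==
["H3","H6","H0","H4","H0","H0","no-route","H1","no-route"]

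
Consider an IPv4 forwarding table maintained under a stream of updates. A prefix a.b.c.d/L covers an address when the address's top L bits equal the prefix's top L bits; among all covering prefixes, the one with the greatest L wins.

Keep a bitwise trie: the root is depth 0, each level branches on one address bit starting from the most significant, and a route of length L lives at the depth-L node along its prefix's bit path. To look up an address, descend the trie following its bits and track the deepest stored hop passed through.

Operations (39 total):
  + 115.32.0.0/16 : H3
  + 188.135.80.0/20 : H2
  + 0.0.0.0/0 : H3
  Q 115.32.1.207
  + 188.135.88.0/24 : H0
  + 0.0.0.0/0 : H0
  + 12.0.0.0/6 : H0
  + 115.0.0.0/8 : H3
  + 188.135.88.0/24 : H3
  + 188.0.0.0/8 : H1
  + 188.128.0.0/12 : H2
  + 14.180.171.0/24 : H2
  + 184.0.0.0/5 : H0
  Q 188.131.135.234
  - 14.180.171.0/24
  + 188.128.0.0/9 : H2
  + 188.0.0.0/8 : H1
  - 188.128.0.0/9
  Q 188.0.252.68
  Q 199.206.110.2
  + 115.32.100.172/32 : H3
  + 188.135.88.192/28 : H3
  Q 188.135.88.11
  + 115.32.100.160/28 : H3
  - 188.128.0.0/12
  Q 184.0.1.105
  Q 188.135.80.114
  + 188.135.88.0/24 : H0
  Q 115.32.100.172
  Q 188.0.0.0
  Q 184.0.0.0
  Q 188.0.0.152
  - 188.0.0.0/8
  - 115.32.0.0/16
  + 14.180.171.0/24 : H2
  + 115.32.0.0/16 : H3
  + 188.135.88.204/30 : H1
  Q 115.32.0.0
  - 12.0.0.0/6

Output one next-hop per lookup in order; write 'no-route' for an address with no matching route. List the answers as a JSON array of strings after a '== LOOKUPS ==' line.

Trace:
  + 115.32.0.0/16 (H3) depth=16
  + 188.135.80.0/20 (H2) depth=20
  + 0.0.0.0/0 (H3) depth=0
  lookup 115.32.1.207: bits 0111001100100000 walk d0:H3→d1:-→d2:-→d3:-→d4:-→d5:-→d6:-→d7:-→d8:-→d9:-→d10:-→d11:-→d12:-→d13:-→d14:-→d15:-→d16:H3 -> H3
  + 188.135.88.0/24 (H0) depth=24
  + 0.0.0.0/0 (H0) depth=0
  + 12.0.0.0/6 (H0) depth=6
  + 115.0.0.0/8 (H3) depth=8
  + 188.135.88.0/24 (H3) depth=24
  + 188.0.0.0/8 (H1) depth=8
  + 188.128.0.0/12 (H2) depth=12
  + 14.180.171.0/24 (H2) depth=24
  + 184.0.0.0/5 (H0) depth=5
  lookup 188.131.135.234: bits 1011110010000 walk d0:H0→d1:-→d2:-→d3:-→d4:-→d5:H0→d6:-→d7:-→d8:H1→d9:-→d10:-→d11:-→d12:H2→d13:- -> H2
  - 14.180.171.0/24 clear@24
  + 188.128.0.0/9 (H2) depth=9
  + 188.0.0.0/8 (H1) depth=8
  - 188.128.0.0/9 clear@9
  lookup 188.0.252.68: bits 10111100 walk d0:H0→d1:-→d2:-→d3:-→d4:-→d5:H0→d6:-→d7:-→d8:H1 -> H1
  lookup 199.206.110.2: bits 1 walk d0:H0→d1:- -> H0
  + 115.32.100.172/32 (H3) depth=32
  + 188.135.88.192/28 (H3) depth=28
  lookup 188.135.88.11: bits 101111001000011101011000 walk d0:H0→d1:-→d2:-→d3:-→d4:-→d5:H0→d6:-→d7:-→d8:H1→d9:-→d10:-→d11:-→d12:H2→d13:-→d14:-→d15:-→d16:-→d17:-→d18:-→d19:-→d20:H2→d21:-→d22:-→d23:-→d24:H3 -> H3
  + 115.32.100.160/28 (H3) depth=28
  - 188.128.0.0/12 clear@12
  lookup 184.0.1.105: bits 10111 walk d0:H0→d1:-→d2:-→d3:-→d4:-→d5:H0 -> H0
  lookup 188.135.80.114: bits 10111100100001110101 walk d0:H0→d1:-→d2:-→d3:-→d4:-→d5:H0→d6:-→d7:-→d8:H1→d9:-→d10:-→d11:-→d12:-→d13:-→d14:-→d15:-→d16:-→d17:-→d18:-→d19:-→d20:H2 -> H2
  + 188.135.88.0/24 (H0) depth=24
  lookup 115.32.100.172: bits 01110011001000000110010010101100 walk d0:H0→d1:-→d2:-→d3:-→d4:-→d5:-→d6:-→d7:-→d8:H3→d9:-→d10:-→d11:-→d12:-→d13:-→d14:-→d15:-→d16:H3→d17:-→d18:-→d19:-→d20:-→d21:-→d22:-→d23:-→d24:-→d25:-→d26:-→d27:-→d28:H3→d29:-→d30:-→d31:-→d32:H3 -> H3
  lookup 188.0.0.0: bits 10111100 walk d0:H0→d1:-→d2:-→d3:-→d4:-→d5:H0→d6:-→d7:-→d8:H1 -> H1
  lookup 184.0.0.0: bits 10111 walk d0:H0→d1:-→d2:-→d3:-→d4:-→d5:H0 -> H0
  lookup 188.0.0.152: bits 10111100 walk d0:H0→d1:-→d2:-→d3:-→d4:-→d5:H0→d6:-→d7:-→d8:H1 -> H1
  - 188.0.0.0/8 clear@8
  - 115.32.0.0/16 clear@16
  + 14.180.171.0/24 (H2) depth=24
  + 115.32.0.0/16 (H3) depth=16
  + 188.135.88.204/30 (H1) depth=30
  lookup 115.32.0.0: bits 01110011001000000 walk d0:H0→d1:-→d2:-→d3:-→d4:-→d5:-→d6:-→d7:-→d8:H3→d9:-→d10:-→d11:-→d12:-→d13:-→d14:-→d15:-→d16:H3→d17:- -> H3
  - 12.0.0.0/6 clear@6

== LOOKUPS ==
["H3","H2","H1","H0","H3","H0","H2","H3","H1","H0","H1","H3"]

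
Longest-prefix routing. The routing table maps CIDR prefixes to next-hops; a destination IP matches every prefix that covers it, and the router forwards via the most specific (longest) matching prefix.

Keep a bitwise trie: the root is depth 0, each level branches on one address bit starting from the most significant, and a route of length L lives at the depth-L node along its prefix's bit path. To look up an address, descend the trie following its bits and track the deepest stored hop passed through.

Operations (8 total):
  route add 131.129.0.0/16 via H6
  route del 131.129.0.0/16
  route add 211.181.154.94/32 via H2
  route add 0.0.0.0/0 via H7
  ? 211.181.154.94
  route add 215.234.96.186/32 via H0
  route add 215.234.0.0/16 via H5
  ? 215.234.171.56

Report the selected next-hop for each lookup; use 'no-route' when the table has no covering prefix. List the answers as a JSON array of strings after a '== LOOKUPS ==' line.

Apply in order:
  add 131.129.0.0/16 -> H6 at depth 16
  del 131.129.0.0/16 (clear depth 16)
  add 211.181.154.94/32 -> H2 at depth 32
  add 0.0.0.0/0 -> H7 at depth 0
  lookup 211.181.154.94: bits 11010011101101011001101001011110 walk d0:H7→d1:-→d2:-→d3:-→d4:-→d5:-→d6:-→d7:-→d8:-→d9:-→d10:-→d11:-→d12:-→d13:-→d14:-→d15:-→d16:-→d17:-→d18:-→d19:-→d20:-→d21:-→d22:-→d23:-→d24:-→d25:-→d26:-→d27:-→d28:-→d29:-→d30:-→d31:-→d32:H2 -> H2
  add 215.234.96.186/32 -> H0 at depth 32
  add 215.234.0.0/16 -> H5 at depth 16
  lookup 215.234.171.56: bits 1101011111101010 walk d0:H7→d1:-→d2:-→d3:-→d4:-→d5:-→d6:-→d7:-→d8:-→d9:-→d10:-→d11:-→d12:-→d13:-→d14:-→d15:-→d16:H5 -> H5

== LOOKUPS ==
["H2","H5"]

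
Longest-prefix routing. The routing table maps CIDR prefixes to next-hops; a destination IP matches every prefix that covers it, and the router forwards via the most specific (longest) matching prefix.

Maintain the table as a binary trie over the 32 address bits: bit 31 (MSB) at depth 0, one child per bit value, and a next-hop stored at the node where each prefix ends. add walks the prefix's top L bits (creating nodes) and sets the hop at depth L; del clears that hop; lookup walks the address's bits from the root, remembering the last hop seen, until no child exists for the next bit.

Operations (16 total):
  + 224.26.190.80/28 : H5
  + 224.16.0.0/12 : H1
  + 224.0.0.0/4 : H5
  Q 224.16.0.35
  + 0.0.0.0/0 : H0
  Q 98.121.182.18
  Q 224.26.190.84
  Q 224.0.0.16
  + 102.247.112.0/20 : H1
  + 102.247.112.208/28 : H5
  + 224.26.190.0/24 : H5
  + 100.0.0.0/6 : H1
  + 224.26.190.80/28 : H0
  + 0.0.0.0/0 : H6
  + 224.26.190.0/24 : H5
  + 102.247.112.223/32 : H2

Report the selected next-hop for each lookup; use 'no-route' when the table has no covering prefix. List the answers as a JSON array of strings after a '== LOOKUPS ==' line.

Apply in order:
  + 224.26.190.80/28 (H5) depth=28
  + 224.16.0.0/12 (H1) depth=12
  + 224.0.0.0/4 (H5) depth=4
  lookup 224.16.0.35: bits 111000000001 walk d0:-→d1:-→d2:-→d3:-→d4:H5→d5:-→d6:-→d7:-→d8:-→d9:-→d10:-→d11:-→d12:H1 -> H1
  + 0.0.0.0/0 (H0) depth=0
  lookup 98.121.182.18: bits ε walk d0:H0 -> H0
  lookup 224.26.190.84: bits 1110000000011010101111100101 walk d0:H0→d1:-→d2:-→d3:-→d4:H5→d5:-→d6:-→d7:-→d8:-→d9:-→d10:-→d11:-→d12:H1→d13:-→d14:-→d15:-→d16:-→d17:-→d18:-→d19:-→d20:-→d21:-→d22:-→d23:-→d24:-→d25:-→d26:-→d27:-→d28:H5 -> H5
  lookup 224.0.0.16: bits 11100000000 walk d0:H0→d1:-→d2:-→d3:-→d4:H5→d5:-→d6:-→d7:-→d8:-→d9:-→d10:-→d11:- -> H5
  + 102.247.112.0/20 (H1) depth=20
  + 102.247.112.208/28 (H5) depth=28
  + 224.26.190.0/24 (H5) depth=24
  + 100.0.0.0/6 (H1) depth=6
  + 224.26.190.80/28 (H0) depth=28
  + 0.0.0.0/0 (H6) depth=0
  + 224.26.190.0/24 (H5) depth=24
  + 102.247.112.223/32 (H2) depth=32

== LOOKUPS ==
["H1","H0","H5","H5"]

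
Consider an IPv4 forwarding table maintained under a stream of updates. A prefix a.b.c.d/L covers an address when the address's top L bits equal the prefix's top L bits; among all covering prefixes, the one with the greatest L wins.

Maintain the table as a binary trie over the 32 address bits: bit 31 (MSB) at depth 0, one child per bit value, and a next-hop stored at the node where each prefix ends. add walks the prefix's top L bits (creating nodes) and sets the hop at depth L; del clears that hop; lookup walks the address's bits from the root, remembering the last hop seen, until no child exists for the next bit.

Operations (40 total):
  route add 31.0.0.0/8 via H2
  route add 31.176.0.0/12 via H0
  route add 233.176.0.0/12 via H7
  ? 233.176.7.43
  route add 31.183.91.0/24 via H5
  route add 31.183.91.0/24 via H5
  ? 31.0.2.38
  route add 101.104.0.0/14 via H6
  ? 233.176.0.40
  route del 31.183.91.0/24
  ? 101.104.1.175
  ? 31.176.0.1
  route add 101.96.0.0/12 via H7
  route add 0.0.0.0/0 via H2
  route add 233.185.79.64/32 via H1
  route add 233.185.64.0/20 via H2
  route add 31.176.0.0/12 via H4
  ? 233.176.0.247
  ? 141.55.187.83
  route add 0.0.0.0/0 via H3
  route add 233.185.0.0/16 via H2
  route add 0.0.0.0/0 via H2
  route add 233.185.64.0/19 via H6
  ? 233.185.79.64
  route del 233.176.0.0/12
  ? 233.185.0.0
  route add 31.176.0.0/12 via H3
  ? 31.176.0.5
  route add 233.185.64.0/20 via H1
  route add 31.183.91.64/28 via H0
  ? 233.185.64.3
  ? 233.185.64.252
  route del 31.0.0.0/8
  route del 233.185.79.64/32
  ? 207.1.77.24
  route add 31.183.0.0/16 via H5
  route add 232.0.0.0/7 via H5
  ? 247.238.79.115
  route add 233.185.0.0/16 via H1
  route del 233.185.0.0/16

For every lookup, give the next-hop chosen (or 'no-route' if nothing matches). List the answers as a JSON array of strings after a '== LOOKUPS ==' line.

Process each operation:
  add 31.0.0.0/8 -> H2 at depth 8
  add 31.176.0.0/12 -> H0 at depth 12
  add 233.176.0.0/12 -> H7 at depth 12
  Q 233.176.7.43: descend 111010011011 ; hops seen [H7] ; pick H7
  add 31.183.91.0/24 -> H5 at depth 24
  add 31.183.91.0/24 -> H5 at depth 24
  Q 31.0.2.38: descend 00011111 ; hops seen [H2] ; pick H2
  add 101.104.0.0/14 -> H6 at depth 14
  Q 233.176.0.40: descend 111010011011 ; hops seen [H7] ; pick H7
  - 31.183.91.0/24 clear@24
  Q 101.104.1.175: descend 01100101011010 ; hops seen [H6] ; pick H6
  Q 31.176.0.1: descend 0001111110110 ; hops seen [H2,H0] ; pick H0
  add 101.96.0.0/12 -> H7 at depth 12
  add 0.0.0.0/0 -> H2 at depth 0
  add 233.185.79.64/32 -> H1 at depth 32
  add 233.185.64.0/20 -> H2 at depth 20
  add 31.176.0.0/12 -> H4 at depth 12
  Q 233.176.0.247: descend 111010011011 ; hops seen [H2,H7] ; pick H7
  Q 141.55.187.83: descend 1 ; hops seen [H2] ; pick H2
  add 0.0.0.0/0 -> H3 at depth 0
  add 233.185.0.0/16 -> H2 at depth 16
  add 0.0.0.0/0 -> H2 at depth 0
  add 233.185.64.0/19 -> H6 at depth 19
  Q 233.185.79.64: descend 11101001101110010100111101000000 ; hops seen [H2,H7,H2,H6,H2,H1] ; pick H1
  - 233.176.0.0/12 clear@12
  Q 233.185.0.0: descend 11101001101110010 ; hops seen [H2,H2] ; pick H2
  add 31.176.0.0/12 -> H3 at depth 12
  Q 31.176.0.5: descend 0001111110110 ; hops seen [H2,H2,H3] ; pick H3
  add 233.185.64.0/20 -> H1 at depth 20
  add 31.183.91.64/28 -> H0 at depth 28
  Q 233.185.64.3: descend 11101001101110010100 ; hops seen [H2,H2,H6,H1] ; pick H1
  Q 233.185.64.252: descend 11101001101110010100 ; hops seen [H2,H2,H6,H1] ; pick H1
  - 31.0.0.0/8 clear@8
  - 233.185.79.64/32 clear@32
  Q 207.1.77.24: descend 11 ; hops seen [H2] ; pick H2
  add 31.183.0.0/16 -> H5 at depth 16
  add 232.0.0.0/7 -> H5 at depth 7
  Q 247.238.79.115: descend 111 ; hops seen [H2] ; pick H2
  add 233.185.0.0/16 -> H1 at depth 16
  - 233.185.0.0/16 clear@16

== LOOKUPS ==
["H7","H2","H7","H6","H0","H7","H2","H1","H2","H3","H1","H1","H2","H2"]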